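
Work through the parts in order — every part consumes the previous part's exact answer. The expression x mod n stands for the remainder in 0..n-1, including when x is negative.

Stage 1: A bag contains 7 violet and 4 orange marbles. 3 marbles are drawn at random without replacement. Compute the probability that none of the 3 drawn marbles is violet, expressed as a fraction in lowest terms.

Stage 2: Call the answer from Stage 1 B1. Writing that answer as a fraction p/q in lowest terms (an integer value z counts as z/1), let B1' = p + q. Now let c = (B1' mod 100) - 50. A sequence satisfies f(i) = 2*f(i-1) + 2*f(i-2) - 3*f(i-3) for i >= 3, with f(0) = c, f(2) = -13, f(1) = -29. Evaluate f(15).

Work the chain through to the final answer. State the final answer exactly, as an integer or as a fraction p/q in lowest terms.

-2690445

Stage 1: total draws C(11,3) = 165; favorable C(4,3) = 4; P = 4/165; answer 4/165
Stage 2: B1 = 4/165; threaded value p + q = 169; c = 19; f(3) = 2*(-13) + 2*(-29) - 3*(19) = -141; iterating: f(3)=-141, f(4)=-221, f(5)=-685, f(6)=-1389, f(7)=-3485, f(8)=-7693, f(9)=-18189, f(10)=-41309, f(11)=-95917, f(12)=-219885, f(13)=-507677, f(14)=-1167373, f(15)=-2690445; answer -2690445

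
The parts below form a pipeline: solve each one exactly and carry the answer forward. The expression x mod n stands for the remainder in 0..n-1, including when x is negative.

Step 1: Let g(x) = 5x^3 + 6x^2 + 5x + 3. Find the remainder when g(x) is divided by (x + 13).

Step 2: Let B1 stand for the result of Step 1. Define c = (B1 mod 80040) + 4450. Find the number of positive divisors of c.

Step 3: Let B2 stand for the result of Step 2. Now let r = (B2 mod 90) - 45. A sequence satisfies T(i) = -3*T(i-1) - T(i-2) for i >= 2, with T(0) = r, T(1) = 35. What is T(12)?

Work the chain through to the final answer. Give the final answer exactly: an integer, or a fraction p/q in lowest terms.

Step 1: remainder = value at the root: 5*(-13)^3 + 6*(-13)^2 + 5*(-13)^1 + 3 = (-10985) + (1014) + (-65) + (3) = -10033; answer -10033
Step 2: B1 = -10033; c = 74457; 74457 = 3^2 * 8273; number of divisors = (2+1) * (1+1) = 6; answer 6
Step 3: B2 = 6; r = -39; T(2) = -3*(35) - 1*(-39) = -66; iterating: T(2)=-66, T(3)=163, T(4)=-423, T(5)=1106, T(6)=-2895, T(7)=7579, T(8)=-19842, T(9)=51947, T(10)=-135999, T(11)=356050, T(12)=-932151; answer -932151

-932151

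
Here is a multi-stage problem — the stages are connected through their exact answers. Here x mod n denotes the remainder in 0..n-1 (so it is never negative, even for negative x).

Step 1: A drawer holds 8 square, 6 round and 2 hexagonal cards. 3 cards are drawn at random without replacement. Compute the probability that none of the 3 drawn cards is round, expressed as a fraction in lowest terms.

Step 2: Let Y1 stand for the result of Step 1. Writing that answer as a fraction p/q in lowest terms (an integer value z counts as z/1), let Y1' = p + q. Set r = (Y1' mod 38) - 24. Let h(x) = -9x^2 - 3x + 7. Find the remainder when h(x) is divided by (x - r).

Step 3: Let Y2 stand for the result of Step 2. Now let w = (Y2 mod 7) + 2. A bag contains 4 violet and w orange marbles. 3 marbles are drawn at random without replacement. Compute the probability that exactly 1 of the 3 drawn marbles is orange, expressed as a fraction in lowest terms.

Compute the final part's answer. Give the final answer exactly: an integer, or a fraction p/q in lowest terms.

3/5

Step 1: total draws C(16,3) = 560; favorable C(10,3) = 120; P = 3/14; answer 3/14
Step 2: Y1 = 3/14; threaded value p + q = 17; r = -7; remainder = value at the root: -9*(-7)^2 - 3*(-7)^1 + 7 = (-441) + (21) + (7) = -413; answer -413
Step 3: Y2 = -413; w = 2; total draws C(6,3) = 20; favorable C(2,1)*C(4,2) = 12; P = 3/5; answer 3/5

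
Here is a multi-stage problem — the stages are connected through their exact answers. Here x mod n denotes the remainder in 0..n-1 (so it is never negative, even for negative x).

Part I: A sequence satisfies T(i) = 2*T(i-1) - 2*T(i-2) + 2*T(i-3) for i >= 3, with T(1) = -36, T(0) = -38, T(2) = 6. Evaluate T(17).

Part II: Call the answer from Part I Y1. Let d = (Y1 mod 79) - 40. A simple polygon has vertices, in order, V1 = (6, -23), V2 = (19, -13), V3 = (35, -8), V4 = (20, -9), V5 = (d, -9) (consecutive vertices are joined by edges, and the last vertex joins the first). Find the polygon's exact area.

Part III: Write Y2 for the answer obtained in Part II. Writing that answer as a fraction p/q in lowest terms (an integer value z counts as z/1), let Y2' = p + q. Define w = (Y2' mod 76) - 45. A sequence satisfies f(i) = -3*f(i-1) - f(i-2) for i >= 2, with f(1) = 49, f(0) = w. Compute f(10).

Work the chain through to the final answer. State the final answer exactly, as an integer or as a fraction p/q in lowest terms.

-300477

Part I: T(3) = 2*(6) - 2*(-36) + 2*(-38) = 8; iterating: T(3)=8, T(4)=-68, T(5)=-140, T(6)=-128, T(7)=-112, T(8)=-248, T(9)=-528, T(10)=-784, T(11)=-1008, T(12)=-1504, T(13)=-2560, T(14)=-4128, T(15)=-6144, T(16)=-9152, T(17)=-14272; answer -14272
Part II: Y1 = -14272; d = -13; cross terms: (6*-13 - 19*-23)=359, (19*-8 - 35*-13)=303, (35*-9 - 20*-8)=-155, (20*-9 - -13*-9)=-297, (-13*-23 - 6*-9)=353; twice the area = |563| = 563; area = 563/2; answer 563/2
Part III: Y2 = 563/2; threaded value p + q = 565; w = -12; f(2) = -3*(49) - 1*(-12) = -135; iterating: f(2)=-135, f(3)=356, f(4)=-933, f(5)=2443, f(6)=-6396, f(7)=16745, f(8)=-43839, f(9)=114772, f(10)=-300477; answer -300477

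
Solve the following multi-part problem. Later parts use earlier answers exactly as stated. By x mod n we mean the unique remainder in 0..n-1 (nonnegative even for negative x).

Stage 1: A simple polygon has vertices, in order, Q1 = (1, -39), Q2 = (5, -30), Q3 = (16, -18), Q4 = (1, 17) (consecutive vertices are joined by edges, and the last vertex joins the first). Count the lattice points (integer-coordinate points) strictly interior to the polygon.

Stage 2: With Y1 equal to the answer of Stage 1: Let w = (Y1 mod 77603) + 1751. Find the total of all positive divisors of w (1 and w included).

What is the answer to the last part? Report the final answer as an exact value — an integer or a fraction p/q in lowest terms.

3744

Stage 1: cross terms: (1*-30 - 5*-39)=165, (5*-18 - 16*-30)=390, (16*17 - 1*-18)=290, (1*-39 - 1*17)=-56; twice the area = |789| = 789; area = 789/2; boundary points = 1 + 1 + 5 + 56 = 63; strictly interior points = area - boundary/2 + 1 = 364; answer 364
Stage 2: Y1 = 364; w = 2115; 2115 = 3^2 * 5 * 47; sigma = (1 + 3 + 9) * (1 + 5) * (1 + 47) = 13 * 6 * 48 = 3744; answer 3744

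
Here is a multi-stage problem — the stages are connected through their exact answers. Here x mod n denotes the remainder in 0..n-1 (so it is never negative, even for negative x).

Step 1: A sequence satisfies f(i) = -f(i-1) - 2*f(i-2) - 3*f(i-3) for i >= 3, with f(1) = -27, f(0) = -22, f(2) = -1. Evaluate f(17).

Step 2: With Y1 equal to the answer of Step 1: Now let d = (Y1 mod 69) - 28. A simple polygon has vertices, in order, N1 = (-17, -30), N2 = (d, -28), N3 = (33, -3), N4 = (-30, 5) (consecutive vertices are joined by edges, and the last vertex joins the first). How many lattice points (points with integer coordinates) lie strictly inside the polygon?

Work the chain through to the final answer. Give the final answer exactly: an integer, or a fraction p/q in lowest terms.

1132

Step 1: f(3) = -1*(-1) - 2*(-27) - 3*(-22) = 121; iterating: f(3)=121, f(4)=-38, f(5)=-201, f(6)=-86, f(7)=602, f(8)=173, f(9)=-1119, f(10)=-1033, f(11)=2752, f(12)=2671, f(13)=-5076, f(14)=-8522, f(15)=10661, f(16)=21611, f(17)=-17367; answer -17367
Step 2: Y1 = -17367; d = -7; cross terms: (-17*-28 - -7*-30)=266, (-7*-3 - 33*-28)=945, (33*5 - -30*-3)=75, (-30*-30 - -17*5)=985; twice the area = |2271| = 2271; area = 2271/2; boundary points = 2 + 5 + 1 + 1 = 9; strictly interior points = area - boundary/2 + 1 = 1132; answer 1132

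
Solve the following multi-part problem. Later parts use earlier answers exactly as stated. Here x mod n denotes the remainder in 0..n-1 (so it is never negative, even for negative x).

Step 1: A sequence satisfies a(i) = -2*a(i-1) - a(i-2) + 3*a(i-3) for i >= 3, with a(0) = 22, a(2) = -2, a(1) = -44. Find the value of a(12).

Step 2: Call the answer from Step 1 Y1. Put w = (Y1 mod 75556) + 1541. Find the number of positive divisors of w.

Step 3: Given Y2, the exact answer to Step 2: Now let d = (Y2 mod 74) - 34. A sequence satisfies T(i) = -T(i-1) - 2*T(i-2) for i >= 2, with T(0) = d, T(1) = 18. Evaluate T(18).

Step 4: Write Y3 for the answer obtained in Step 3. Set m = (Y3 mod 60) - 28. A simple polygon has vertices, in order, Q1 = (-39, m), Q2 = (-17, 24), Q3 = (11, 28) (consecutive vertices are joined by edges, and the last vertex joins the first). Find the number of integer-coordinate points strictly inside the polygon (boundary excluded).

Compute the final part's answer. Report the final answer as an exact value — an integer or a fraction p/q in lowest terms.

251

Step 1: a(3) = -2*(-2) - 1*(-44) + 3*(22) = 114; iterating: a(3)=114, a(4)=-358, a(5)=596, a(6)=-492, a(7)=-686, a(8)=3652, a(9)=-8094, a(10)=10478, a(11)=-1906, a(12)=-30948; answer -30948
Step 2: Y1 = -30948; w = 46149; 46149 = 3 * 15383; number of divisors = (1+1) * (1+1) = 4; answer 4
Step 3: Y2 = 4; d = -30; T(2) = -1*(18) - 2*(-30) = 42; iterating: T(2)=42, T(3)=-78, T(4)=-6, T(5)=162, T(6)=-150, T(7)=-174, T(8)=474, T(9)=-126, T(10)=-822, T(11)=1074, T(12)=570, T(13)=-2718, T(14)=1578, T(15)=3858, T(16)=-7014, T(17)=-702, T(18)=14730; answer 14730
Step 4: Y3 = 14730; m = 2; cross terms: (-39*24 - -17*2)=-902, (-17*28 - 11*24)=-740, (11*2 - -39*28)=1114; twice the area = |-528| = 528; area = 264; boundary points = 22 + 4 + 2 = 28; strictly interior points = area - boundary/2 + 1 = 251; answer 251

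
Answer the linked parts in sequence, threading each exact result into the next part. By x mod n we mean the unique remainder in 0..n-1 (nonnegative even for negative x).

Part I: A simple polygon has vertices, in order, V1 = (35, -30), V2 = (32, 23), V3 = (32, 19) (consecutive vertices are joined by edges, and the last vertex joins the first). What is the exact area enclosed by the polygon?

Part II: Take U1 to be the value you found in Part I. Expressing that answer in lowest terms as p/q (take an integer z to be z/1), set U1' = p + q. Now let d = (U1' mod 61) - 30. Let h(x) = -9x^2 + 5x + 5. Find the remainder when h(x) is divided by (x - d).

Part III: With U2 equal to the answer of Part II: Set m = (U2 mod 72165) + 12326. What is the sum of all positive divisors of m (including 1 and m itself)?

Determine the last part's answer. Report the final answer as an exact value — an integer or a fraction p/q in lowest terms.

223104

Part I: cross terms: (35*23 - 32*-30)=1765, (32*19 - 32*23)=-128, (32*-30 - 35*19)=-1625; twice the area = |12| = 12; area = 6; answer 6
Part II: U1 = 6; threaded value p + q = 7; d = -23; remainder = value at the root: -9*(-23)^2 + 5*(-23)^1 + 5 = (-4761) + (-115) + (5) = -4871; answer -4871
Part III: U2 = -4871; m = 79620; 79620 = 2^2 * 3 * 5 * 1327; sigma = (1 + 2 + 4) * (1 + 3) * (1 + 5) * (1 + 1327) = 7 * 4 * 6 * 1328 = 223104; answer 223104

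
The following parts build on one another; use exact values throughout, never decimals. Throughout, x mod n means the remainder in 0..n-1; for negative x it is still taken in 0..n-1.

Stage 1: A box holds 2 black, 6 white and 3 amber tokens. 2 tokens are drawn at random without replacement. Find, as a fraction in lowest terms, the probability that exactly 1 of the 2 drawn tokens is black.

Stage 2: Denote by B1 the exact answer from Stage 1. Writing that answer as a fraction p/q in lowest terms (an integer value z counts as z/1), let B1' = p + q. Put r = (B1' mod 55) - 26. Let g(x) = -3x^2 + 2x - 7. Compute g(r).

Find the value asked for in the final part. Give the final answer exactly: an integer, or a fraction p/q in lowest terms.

Stage 1: total draws C(11,2) = 55; favorable C(2,1)*C(9,1) = 18; P = 18/55; answer 18/55
Stage 2: B1 = 18/55; threaded value p + q = 73; r = -8; -3*(-8)^2 + 2*(-8)^1 - 7 = (-192) + (-16) + (-7) = -215; answer -215

-215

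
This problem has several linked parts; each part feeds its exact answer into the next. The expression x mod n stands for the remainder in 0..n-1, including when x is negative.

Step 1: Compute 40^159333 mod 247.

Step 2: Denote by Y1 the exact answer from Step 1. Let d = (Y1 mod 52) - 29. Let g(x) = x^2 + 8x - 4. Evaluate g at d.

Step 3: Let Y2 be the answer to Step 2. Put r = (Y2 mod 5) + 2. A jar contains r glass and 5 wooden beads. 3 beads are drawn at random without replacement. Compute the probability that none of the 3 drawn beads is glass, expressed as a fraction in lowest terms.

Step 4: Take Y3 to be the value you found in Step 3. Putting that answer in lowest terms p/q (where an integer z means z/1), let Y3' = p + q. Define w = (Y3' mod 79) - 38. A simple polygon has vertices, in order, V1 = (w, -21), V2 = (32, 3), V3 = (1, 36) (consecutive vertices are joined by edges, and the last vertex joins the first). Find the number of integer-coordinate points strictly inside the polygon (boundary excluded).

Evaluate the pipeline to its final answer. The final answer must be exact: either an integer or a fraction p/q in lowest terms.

Step 1: squarings mod 247: 40^1=40, 40^2=118, 40^4=92, 40^8=66, 40^16=157, 40^32=196, 40^64=131, 40^128=118, 40^256=92, 40^512=66, 40^1024=157, 40^2048=196, 40^4096=131, 40^8192=118, 40^16384=92, 40^32768=66, 40^65536=157, 40^131072=196; 40^159333 = 40^1 * 40^4 * 40^32 * 40^64 * 40^512 * 40^1024 * 40^2048 * 40^8192 * 40^16384 * 40^131072 = 183 (mod 247); answer 183
Step 2: Y1 = 183; d = -2; 1*(-2)^2 + 8*(-2)^1 - 4 = (4) + (-16) + (-4) = -16; answer -16
Step 3: Y2 = -16; r = 6; total draws C(11,3) = 165; favorable C(5,3) = 10; P = 2/33; answer 2/33
Step 4: Y3 = 2/33; threaded value p + q = 35; w = -3; cross terms: (-3*3 - 32*-21)=663, (32*36 - 1*3)=1149, (1*-21 - -3*36)=87; twice the area = |1899| = 1899; area = 1899/2; boundary points = 1 + 1 + 1 = 3; strictly interior points = area - boundary/2 + 1 = 949; answer 949

949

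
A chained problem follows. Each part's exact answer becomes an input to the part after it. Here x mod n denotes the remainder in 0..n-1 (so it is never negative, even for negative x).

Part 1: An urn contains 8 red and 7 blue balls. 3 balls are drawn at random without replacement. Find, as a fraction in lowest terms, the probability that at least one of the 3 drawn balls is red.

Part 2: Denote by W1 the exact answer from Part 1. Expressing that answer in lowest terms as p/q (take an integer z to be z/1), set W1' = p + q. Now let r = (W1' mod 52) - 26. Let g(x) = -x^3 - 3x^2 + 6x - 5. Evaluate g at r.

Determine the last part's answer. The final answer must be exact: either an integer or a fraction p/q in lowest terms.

Part 1: total draws C(15,3) = 455; complement C(7,3) = 35; favorable 455 - 35 = 420; P = 12/13; answer 12/13
Part 2: W1 = 12/13; threaded value p + q = 25; r = -1; -1*(-1)^3 - 3*(-1)^2 + 6*(-1)^1 - 5 = (1) + (-3) + (-6) + (-5) = -13; answer -13

-13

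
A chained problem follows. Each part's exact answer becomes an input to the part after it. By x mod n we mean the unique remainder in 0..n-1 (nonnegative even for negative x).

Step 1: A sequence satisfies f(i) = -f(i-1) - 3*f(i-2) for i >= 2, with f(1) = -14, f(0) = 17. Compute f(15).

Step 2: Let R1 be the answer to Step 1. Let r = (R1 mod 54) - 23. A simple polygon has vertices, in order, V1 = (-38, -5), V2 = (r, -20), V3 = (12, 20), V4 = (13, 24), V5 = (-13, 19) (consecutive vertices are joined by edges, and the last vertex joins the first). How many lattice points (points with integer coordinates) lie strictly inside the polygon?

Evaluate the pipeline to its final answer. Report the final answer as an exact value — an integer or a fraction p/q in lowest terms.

Step 1: f(2) = -1*(-14) - 3*(17) = -37; iterating: f(2)=-37, f(3)=79, f(4)=32, f(5)=-269, f(6)=173, f(7)=634, f(8)=-1153, f(9)=-749, f(10)=4208, f(11)=-1961, f(12)=-10663, f(13)=16546, f(14)=15443, f(15)=-65081; answer -65081
Step 2: R1 = -65081; r = 20; cross terms: (-38*-20 - 20*-5)=860, (20*20 - 12*-20)=640, (12*24 - 13*20)=28, (13*19 - -13*24)=559, (-13*-5 - -38*19)=787; twice the area = |2874| = 2874; area = 1437; boundary points = 1 + 8 + 1 + 1 + 1 = 12; strictly interior points = area - boundary/2 + 1 = 1432; answer 1432

1432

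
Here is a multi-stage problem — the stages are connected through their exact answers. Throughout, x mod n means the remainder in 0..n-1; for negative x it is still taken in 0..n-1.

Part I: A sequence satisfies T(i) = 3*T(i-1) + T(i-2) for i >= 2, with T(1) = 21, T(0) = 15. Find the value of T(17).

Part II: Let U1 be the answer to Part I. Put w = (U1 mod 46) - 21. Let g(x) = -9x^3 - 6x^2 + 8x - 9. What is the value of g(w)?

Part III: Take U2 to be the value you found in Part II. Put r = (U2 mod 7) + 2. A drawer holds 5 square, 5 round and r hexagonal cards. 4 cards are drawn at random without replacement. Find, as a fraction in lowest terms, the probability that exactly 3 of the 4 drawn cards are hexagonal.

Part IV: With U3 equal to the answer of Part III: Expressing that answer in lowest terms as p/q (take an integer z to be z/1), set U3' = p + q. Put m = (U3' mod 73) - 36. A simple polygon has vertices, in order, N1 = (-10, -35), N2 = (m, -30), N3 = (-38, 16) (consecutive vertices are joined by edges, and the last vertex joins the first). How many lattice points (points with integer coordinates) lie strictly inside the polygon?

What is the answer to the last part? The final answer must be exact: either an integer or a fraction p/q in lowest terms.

Part I: T(2) = 3*(21) + 1*(15) = 78; iterating: T(2)=78, T(3)=255, T(4)=843, T(5)=2784, T(6)=9195, T(7)=30369, T(8)=100302, T(9)=331275, T(10)=1094127, T(11)=3613656, T(12)=11935095, T(13)=39418941, T(14)=130191918, T(15)=429994695, T(16)=1420176003, T(17)=4690522704; answer 4690522704
Part II: U1 = 4690522704; w = 19; -9*(19)^3 - 6*(19)^2 + 8*(19)^1 - 9 = (-61731) + (-2166) + (152) + (-9) = -63754; answer -63754
Part III: U2 = -63754; r = 4; total draws C(14,4) = 1001; favorable C(4,3)*C(10,1) = 40; P = 40/1001; answer 40/1001
Part IV: U3 = 40/1001; threaded value p + q = 1041; m = -17; cross terms: (-10*-30 - -17*-35)=-295, (-17*16 - -38*-30)=-1412, (-38*-35 - -10*16)=1490; twice the area = |-217| = 217; area = 217/2; boundary points = 1 + 1 + 1 = 3; strictly interior points = area - boundary/2 + 1 = 108; answer 108

108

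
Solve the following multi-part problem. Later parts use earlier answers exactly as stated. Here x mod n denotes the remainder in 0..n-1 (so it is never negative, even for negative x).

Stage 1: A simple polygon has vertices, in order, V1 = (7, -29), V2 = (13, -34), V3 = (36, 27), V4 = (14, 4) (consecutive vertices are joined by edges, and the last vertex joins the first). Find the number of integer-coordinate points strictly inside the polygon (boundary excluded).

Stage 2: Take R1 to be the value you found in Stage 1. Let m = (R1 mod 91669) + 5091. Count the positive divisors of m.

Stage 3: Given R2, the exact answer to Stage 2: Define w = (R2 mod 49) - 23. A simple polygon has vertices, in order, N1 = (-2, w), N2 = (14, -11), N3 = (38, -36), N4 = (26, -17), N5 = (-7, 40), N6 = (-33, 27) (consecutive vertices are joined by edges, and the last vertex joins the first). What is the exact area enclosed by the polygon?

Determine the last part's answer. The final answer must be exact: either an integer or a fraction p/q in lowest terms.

3225/2

Stage 1: cross terms: (7*-34 - 13*-29)=139, (13*27 - 36*-34)=1575, (36*4 - 14*27)=-234, (14*-29 - 7*4)=-434; twice the area = |1046| = 1046; area = 523; boundary points = 1 + 1 + 1 + 1 = 4; strictly interior points = area - boundary/2 + 1 = 522; answer 522
Stage 2: R1 = 522; m = 5613; 5613 = 3 * 1871; number of divisors = (1+1) * (1+1) = 4; answer 4
Stage 3: R2 = 4; w = -19; cross terms: (-2*-11 - 14*-19)=288, (14*-36 - 38*-11)=-86, (38*-17 - 26*-36)=290, (26*40 - -7*-17)=921, (-7*27 - -33*40)=1131, (-33*-19 - -2*27)=681; twice the area = |3225| = 3225; area = 3225/2; answer 3225/2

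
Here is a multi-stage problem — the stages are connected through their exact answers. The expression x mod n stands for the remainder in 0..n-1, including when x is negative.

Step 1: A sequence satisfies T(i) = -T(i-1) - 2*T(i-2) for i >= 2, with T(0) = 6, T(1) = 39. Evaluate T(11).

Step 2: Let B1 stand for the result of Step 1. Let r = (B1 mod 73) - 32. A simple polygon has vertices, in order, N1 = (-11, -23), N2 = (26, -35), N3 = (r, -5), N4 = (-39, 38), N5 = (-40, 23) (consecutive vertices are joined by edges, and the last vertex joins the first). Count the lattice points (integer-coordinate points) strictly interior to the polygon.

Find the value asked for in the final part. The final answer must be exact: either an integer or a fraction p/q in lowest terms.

Step 1: T(2) = -1*(39) - 2*(6) = -51; iterating: T(2)=-51, T(3)=-27, T(4)=129, T(5)=-75, T(6)=-183, T(7)=333, T(8)=33, T(9)=-699, T(10)=633, T(11)=765; answer 765
Step 2: B1 = 765; r = 3; cross terms: (-11*-35 - 26*-23)=983, (26*-5 - 3*-35)=-25, (3*38 - -39*-5)=-81, (-39*23 - -40*38)=623, (-40*-23 - -11*23)=1173; twice the area = |2673| = 2673; area = 2673/2; boundary points = 1 + 1 + 1 + 1 + 1 = 5; strictly interior points = area - boundary/2 + 1 = 1335; answer 1335

1335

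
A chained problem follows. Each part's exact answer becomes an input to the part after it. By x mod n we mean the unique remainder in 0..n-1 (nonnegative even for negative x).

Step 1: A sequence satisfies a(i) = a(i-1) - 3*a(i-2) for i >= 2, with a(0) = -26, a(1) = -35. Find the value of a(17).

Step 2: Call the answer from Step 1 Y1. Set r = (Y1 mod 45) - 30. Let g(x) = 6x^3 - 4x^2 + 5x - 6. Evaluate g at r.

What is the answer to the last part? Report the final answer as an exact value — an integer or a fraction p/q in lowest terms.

Step 1: a(2) = 1*(-35) - 3*(-26) = 43; iterating: a(2)=43, a(3)=148, a(4)=19, a(5)=-425, a(6)=-482, a(7)=793, a(8)=2239, a(9)=-140, a(10)=-6857, a(11)=-6437, a(12)=14134, a(13)=33445, a(14)=-8957, a(15)=-109292, a(16)=-82421, a(17)=245455; answer 245455
Step 2: Y1 = 245455; r = -5; 6*(-5)^3 - 4*(-5)^2 + 5*(-5)^1 - 6 = (-750) + (-100) + (-25) + (-6) = -881; answer -881

-881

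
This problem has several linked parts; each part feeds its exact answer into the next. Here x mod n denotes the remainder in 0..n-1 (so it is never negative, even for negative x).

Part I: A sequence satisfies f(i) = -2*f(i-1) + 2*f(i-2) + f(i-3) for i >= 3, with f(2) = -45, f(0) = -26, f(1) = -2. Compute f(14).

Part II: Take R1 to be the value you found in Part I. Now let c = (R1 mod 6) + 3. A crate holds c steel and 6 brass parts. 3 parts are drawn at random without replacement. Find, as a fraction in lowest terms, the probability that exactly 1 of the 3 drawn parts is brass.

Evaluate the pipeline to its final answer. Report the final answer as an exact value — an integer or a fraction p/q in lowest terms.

9/22

Part I: f(3) = -2*(-45) + 2*(-2) + 1*(-26) = 60; iterating: f(3)=60, f(4)=-212, f(5)=499, f(6)=-1362, f(7)=3510, f(8)=-9245, f(9)=24148, f(10)=-63276, f(11)=165603, f(12)=-433610, f(13)=1135150, f(14)=-2971917; answer -2971917
Part II: R1 = -2971917; c = 6; total draws C(12,3) = 220; favorable C(6,1)*C(6,2) = 90; P = 9/22; answer 9/22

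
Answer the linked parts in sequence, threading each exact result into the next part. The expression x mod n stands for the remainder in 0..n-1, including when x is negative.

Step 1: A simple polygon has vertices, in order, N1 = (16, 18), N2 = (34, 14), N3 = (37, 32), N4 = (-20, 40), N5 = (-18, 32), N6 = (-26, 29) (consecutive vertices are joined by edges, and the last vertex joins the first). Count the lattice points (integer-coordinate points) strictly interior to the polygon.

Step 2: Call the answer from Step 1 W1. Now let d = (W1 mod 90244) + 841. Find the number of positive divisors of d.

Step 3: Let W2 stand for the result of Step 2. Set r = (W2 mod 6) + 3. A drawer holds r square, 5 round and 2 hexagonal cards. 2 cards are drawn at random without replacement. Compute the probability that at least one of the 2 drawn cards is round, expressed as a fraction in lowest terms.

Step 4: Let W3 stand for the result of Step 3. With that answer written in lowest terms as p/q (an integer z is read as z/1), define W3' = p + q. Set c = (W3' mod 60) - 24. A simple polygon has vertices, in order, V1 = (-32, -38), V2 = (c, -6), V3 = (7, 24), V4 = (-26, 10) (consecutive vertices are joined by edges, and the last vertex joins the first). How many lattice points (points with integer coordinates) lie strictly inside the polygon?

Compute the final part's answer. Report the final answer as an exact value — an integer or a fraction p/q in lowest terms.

1174

Step 1: cross terms: (16*14 - 34*18)=-388, (34*32 - 37*14)=570, (37*40 - -20*32)=2120, (-20*32 - -18*40)=80, (-18*29 - -26*32)=310, (-26*18 - 16*29)=-932; twice the area = |1760| = 1760; area = 880; boundary points = 2 + 3 + 1 + 2 + 1 + 1 = 10; strictly interior points = area - boundary/2 + 1 = 876; answer 876
Step 2: W1 = 876; d = 1717; 1717 = 17 * 101; number of divisors = (1+1) * (1+1) = 4; answer 4
Step 3: W2 = 4; r = 7; total draws C(14,2) = 91; complement C(9,2) = 36; favorable 91 - 36 = 55; P = 55/91; answer 55/91
Step 4: W3 = 55/91; threaded value p + q = 146; c = 2; cross terms: (-32*-6 - 2*-38)=268, (2*24 - 7*-6)=90, (7*10 - -26*24)=694, (-26*-38 - -32*10)=1308; twice the area = |2360| = 2360; area = 1180; boundary points = 2 + 5 + 1 + 6 = 14; strictly interior points = area - boundary/2 + 1 = 1174; answer 1174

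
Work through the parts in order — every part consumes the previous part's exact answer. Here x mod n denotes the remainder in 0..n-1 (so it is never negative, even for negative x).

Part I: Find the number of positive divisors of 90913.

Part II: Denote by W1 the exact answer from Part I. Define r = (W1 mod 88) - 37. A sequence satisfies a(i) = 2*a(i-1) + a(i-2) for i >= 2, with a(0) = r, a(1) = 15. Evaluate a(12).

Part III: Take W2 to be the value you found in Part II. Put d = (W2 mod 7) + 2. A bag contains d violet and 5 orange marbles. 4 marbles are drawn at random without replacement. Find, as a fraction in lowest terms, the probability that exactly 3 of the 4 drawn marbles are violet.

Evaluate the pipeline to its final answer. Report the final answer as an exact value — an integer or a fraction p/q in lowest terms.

Part I: 90913 = 229 * 397; number of divisors = (1+1) * (1+1) = 4; answer 4
Part II: W1 = 4; r = -33; a(2) = 2*(15) + 1*(-33) = -3; iterating: a(2)=-3, a(3)=9, a(4)=15, a(5)=39, a(6)=93, a(7)=225, a(8)=543, a(9)=1311, a(10)=3165, a(11)=7641, a(12)=18447; answer 18447
Part III: W2 = 18447; d = 4; total draws C(9,4) = 126; favorable C(4,3)*C(5,1) = 20; P = 10/63; answer 10/63

10/63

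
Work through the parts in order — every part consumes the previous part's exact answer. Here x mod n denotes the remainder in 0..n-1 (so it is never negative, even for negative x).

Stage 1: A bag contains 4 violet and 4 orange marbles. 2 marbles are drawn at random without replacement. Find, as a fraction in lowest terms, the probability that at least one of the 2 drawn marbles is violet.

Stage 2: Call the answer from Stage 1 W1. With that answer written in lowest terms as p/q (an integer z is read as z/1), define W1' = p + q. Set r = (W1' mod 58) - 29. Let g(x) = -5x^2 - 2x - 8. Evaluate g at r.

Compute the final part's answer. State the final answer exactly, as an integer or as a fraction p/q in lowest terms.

-80

Stage 1: total draws C(8,2) = 28; complement C(4,2) = 6; favorable 28 - 6 = 22; P = 11/14; answer 11/14
Stage 2: W1 = 11/14; threaded value p + q = 25; r = -4; -5*(-4)^2 - 2*(-4)^1 - 8 = (-80) + (8) + (-8) = -80; answer -80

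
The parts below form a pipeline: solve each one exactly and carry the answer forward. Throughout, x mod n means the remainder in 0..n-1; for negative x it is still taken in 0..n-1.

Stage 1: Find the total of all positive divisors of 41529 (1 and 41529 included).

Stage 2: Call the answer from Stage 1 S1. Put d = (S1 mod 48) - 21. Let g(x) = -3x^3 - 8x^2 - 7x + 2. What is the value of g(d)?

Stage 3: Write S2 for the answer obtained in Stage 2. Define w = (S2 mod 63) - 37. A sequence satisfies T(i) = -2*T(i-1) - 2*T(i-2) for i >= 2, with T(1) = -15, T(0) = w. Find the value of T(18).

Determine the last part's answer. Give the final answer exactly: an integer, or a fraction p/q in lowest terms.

Stage 1: 41529 = 3 * 109 * 127; sigma = (1 + 3) * (1 + 109) * (1 + 127) = 4 * 110 * 128 = 56320; answer 56320
Stage 2: S1 = 56320; d = -5; -3*(-5)^3 - 8*(-5)^2 - 7*(-5)^1 + 2 = (375) + (-200) + (35) + (2) = 212; answer 212
Stage 3: S2 = 212; w = -14; T(2) = -2*(-15) - 2*(-14) = 58; iterating: T(2)=58, T(3)=-86, T(4)=56, T(5)=60, T(6)=-232, T(7)=344, T(8)=-224, T(9)=-240, T(10)=928, T(11)=-1376, T(12)=896, T(13)=960, T(14)=-3712, T(15)=5504, T(16)=-3584, T(17)=-3840, T(18)=14848; answer 14848

14848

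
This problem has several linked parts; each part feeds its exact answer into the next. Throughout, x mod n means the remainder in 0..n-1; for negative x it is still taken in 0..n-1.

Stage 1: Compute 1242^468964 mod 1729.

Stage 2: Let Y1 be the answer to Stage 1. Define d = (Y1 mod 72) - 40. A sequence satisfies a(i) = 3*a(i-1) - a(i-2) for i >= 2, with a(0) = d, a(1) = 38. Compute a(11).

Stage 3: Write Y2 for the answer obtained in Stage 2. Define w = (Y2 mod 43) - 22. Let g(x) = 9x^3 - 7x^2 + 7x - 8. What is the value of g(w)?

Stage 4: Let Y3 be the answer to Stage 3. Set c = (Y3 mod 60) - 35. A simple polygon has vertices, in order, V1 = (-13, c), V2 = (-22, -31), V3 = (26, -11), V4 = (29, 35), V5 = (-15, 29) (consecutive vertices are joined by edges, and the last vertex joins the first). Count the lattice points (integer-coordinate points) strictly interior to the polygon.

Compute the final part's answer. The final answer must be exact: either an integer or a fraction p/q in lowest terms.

Stage 1: squarings mod 1729: 1242^1=1242, 1242^2=296, 1242^4=1166, 1242^8=562, 1242^16=1166, 1242^32=562, 1242^64=1166, 1242^128=562, 1242^256=1166, 1242^512=562, 1242^1024=1166, 1242^2048=562, 1242^4096=1166, 1242^8192=562, 1242^16384=1166, 1242^32768=562, 1242^65536=1166, 1242^131072=562, 1242^262144=1166; 1242^468964 = 1242^4 * 1242^32 * 1242^64 * 1242^128 * 1242^256 * 1242^512 * 1242^1024 * 1242^8192 * 1242^65536 * 1242^131072 * 1242^262144 = 1166 (mod 1729); answer 1166
Stage 2: Y1 = 1166; d = -26; a(2) = 3*(38) - 1*(-26) = 140; iterating: a(2)=140, a(3)=382, a(4)=1006, a(5)=2636, a(6)=6902, a(7)=18070, a(8)=47308, a(9)=123854, a(10)=324254, a(11)=848908; answer 848908
Stage 3: Y2 = 848908; w = -20; 9*(-20)^3 - 7*(-20)^2 + 7*(-20)^1 - 8 = (-72000) + (-2800) + (-140) + (-8) = -74948; answer -74948
Stage 4: Y3 = -74948; c = 17; cross terms: (-13*-31 - -22*17)=777, (-22*-11 - 26*-31)=1048, (26*35 - 29*-11)=1229, (29*29 - -15*35)=1366, (-15*17 - -13*29)=122; twice the area = |4542| = 4542; area = 2271; boundary points = 3 + 4 + 1 + 2 + 2 = 12; strictly interior points = area - boundary/2 + 1 = 2266; answer 2266

2266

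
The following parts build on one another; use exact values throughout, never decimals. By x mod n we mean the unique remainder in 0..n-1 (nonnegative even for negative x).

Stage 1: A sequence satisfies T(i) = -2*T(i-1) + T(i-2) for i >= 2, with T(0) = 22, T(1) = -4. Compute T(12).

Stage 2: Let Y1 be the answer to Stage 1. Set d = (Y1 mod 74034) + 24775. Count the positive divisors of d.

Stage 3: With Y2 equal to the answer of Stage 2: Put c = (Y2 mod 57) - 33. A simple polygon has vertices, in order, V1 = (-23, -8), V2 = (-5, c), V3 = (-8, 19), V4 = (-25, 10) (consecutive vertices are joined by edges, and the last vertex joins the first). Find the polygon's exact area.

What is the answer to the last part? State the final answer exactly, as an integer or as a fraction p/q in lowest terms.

1125/2

Stage 1: T(2) = -2*(-4) + 1*(22) = 30; iterating: T(2)=30, T(3)=-64, T(4)=158, T(5)=-380, T(6)=918, T(7)=-2216, T(8)=5350, T(9)=-12916, T(10)=31182, T(11)=-75280, T(12)=181742; answer 181742
Stage 2: Y1 = 181742; d = 58449; 58449 = 3 * 19483; number of divisors = (1+1) * (1+1) = 4; answer 4
Stage 3: Y2 = 4; c = -29; cross terms: (-23*-29 - -5*-8)=627, (-5*19 - -8*-29)=-327, (-8*10 - -25*19)=395, (-25*-8 - -23*10)=430; twice the area = |1125| = 1125; area = 1125/2; answer 1125/2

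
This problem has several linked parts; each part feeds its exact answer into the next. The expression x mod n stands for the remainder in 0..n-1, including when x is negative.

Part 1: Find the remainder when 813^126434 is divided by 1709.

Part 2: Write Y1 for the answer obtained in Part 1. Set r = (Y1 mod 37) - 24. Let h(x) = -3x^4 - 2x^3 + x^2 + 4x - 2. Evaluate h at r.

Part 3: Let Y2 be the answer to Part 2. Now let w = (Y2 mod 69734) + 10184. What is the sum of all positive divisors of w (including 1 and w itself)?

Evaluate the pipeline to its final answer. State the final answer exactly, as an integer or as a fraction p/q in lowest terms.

75600

Part 1: squarings mod 1709: 813^1=813, 813^2=1295, 813^4=496, 813^8=1629, 813^16=1273, 813^32=397, 813^64=381, 813^128=1605, 813^256=562, 813^512=1388, 813^1024=501, 813^2048=1487, 813^4096=1432, 813^8192=1533, 813^16384=214, 813^32768=1362, 813^65536=779; 813^126434 = 813^2 * 813^32 * 813^64 * 813^128 * 813^256 * 813^1024 * 813^2048 * 813^8192 * 813^16384 * 813^32768 * 813^65536 = 1303 (mod 1709); answer 1303
Part 2: Y1 = 1303; r = -16; -3*(-16)^4 - 2*(-16)^3 + 1*(-16)^2 + 4*(-16)^1 - 2 = (-196608) + (8192) + (256) + (-64) + (-2) = -188226; answer -188226
Part 3: Y2 = -188226; w = 31160; 31160 = 2^3 * 5 * 19 * 41; sigma = (1 + 2 + 4 + 8) * (1 + 5) * (1 + 19) * (1 + 41) = 15 * 6 * 20 * 42 = 75600; answer 75600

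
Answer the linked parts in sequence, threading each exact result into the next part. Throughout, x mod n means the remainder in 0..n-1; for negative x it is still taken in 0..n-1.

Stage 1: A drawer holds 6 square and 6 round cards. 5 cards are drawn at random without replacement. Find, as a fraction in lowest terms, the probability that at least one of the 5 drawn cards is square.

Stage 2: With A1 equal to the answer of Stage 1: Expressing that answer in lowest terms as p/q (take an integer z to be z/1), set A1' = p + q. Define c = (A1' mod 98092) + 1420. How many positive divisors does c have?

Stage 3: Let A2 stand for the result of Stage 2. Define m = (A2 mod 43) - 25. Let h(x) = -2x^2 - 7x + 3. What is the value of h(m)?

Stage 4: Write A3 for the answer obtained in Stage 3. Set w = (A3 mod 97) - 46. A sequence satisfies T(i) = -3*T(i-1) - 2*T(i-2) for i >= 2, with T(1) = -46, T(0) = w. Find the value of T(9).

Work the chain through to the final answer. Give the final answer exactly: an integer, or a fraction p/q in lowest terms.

Stage 1: total draws C(12,5) = 792; complement C(6,5) = 6; favorable 792 - 6 = 786; P = 131/132; answer 131/132
Stage 2: A1 = 131/132; threaded value p + q = 263; c = 1683; 1683 = 3^2 * 11 * 17; number of divisors = (2+1) * (1+1) * (1+1) = 12; answer 12
Stage 3: A2 = 12; m = -13; -2*(-13)^2 - 7*(-13)^1 + 3 = (-338) + (91) + (3) = -244; answer -244
Stage 4: A3 = -244; w = 1; T(2) = -3*(-46) - 2*(1) = 136; iterating: T(2)=136, T(3)=-316, T(4)=676, T(5)=-1396, T(6)=2836, T(7)=-5716, T(8)=11476, T(9)=-22996; answer -22996

-22996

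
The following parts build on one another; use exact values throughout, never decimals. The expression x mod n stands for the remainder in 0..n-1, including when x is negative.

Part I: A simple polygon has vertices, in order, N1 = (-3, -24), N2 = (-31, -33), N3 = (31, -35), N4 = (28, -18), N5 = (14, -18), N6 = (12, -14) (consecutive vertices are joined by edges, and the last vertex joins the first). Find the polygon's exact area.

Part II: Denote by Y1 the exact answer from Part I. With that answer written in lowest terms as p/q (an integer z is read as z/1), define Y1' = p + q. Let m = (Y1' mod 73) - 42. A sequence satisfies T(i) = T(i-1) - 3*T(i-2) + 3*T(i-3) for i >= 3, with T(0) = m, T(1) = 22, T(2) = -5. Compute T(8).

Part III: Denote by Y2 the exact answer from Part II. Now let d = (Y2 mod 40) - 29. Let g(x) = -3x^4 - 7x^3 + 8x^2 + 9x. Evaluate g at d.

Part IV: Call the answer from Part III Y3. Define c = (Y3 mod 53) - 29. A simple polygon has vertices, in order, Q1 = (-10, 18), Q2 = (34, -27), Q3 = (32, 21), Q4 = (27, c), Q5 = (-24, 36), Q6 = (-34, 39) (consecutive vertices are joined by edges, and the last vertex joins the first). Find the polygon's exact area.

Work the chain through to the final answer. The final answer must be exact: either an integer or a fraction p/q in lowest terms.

2995/2

Part I: cross terms: (-3*-33 - -31*-24)=-645, (-31*-35 - 31*-33)=2108, (31*-18 - 28*-35)=422, (28*-18 - 14*-18)=-252, (14*-14 - 12*-18)=20, (12*-24 - -3*-14)=-330; twice the area = |1323| = 1323; area = 1323/2; answer 1323/2
Part II: Y1 = 1323/2; threaded value p + q = 1325; m = -31; T(3) = 1*(-5) - 3*(22) + 3*(-31) = -164; iterating: T(3)=-164, T(4)=-83, T(5)=394, T(6)=151, T(7)=-1280, T(8)=-551; answer -551
Part III: Y2 = -551; d = -20; -3*(-20)^4 - 7*(-20)^3 + 8*(-20)^2 + 9*(-20)^1 = (-480000) + (56000) + (3200) + (-180) = -420980; answer -420980
Part IV: Y3 = -420980; c = 23; cross terms: (-10*-27 - 34*18)=-342, (34*21 - 32*-27)=1578, (32*23 - 27*21)=169, (27*36 - -24*23)=1524, (-24*39 - -34*36)=288, (-34*18 - -10*39)=-222; twice the area = |2995| = 2995; area = 2995/2; answer 2995/2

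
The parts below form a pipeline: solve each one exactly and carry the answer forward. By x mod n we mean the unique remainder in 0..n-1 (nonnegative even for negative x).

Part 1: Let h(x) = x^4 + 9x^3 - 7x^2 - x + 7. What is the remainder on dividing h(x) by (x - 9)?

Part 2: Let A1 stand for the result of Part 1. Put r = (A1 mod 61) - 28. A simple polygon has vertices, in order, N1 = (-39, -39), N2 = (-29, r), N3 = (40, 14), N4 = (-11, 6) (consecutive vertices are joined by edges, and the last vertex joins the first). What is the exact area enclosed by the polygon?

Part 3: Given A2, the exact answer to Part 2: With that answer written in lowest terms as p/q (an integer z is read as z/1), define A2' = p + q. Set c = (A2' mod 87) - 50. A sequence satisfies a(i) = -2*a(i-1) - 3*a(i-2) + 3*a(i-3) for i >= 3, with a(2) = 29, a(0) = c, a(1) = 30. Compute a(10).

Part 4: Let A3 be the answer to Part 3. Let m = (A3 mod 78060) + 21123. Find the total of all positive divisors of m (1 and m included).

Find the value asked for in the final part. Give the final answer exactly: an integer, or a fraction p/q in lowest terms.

42240

Part 1: remainder = value at the root: 1*(9)^4 + 9*(9)^3 - 7*(9)^2 - 1*(9)^1 + 7 = (6561) + (6561) + (-567) + (-9) + (7) = 12553; answer 12553
Part 2: A1 = 12553; r = 20; cross terms: (-39*20 - -29*-39)=-1911, (-29*14 - 40*20)=-1206, (40*6 - -11*14)=394, (-11*-39 - -39*6)=663; twice the area = |-2060| = 2060; area = 1030; answer 1030
Part 3: A2 = 1030; threaded value p + q = 1031; c = 24; a(3) = -2*(29) - 3*(30) + 3*(24) = -76; iterating: a(3)=-76, a(4)=155, a(5)=5, a(6)=-703, a(7)=1856, a(8)=-1588, a(9)=-4501, a(10)=19334; answer 19334
Part 4: A3 = 19334; m = 40457; 40457 = 23 * 1759; sigma = (1 + 23) * (1 + 1759) = 24 * 1760 = 42240; answer 42240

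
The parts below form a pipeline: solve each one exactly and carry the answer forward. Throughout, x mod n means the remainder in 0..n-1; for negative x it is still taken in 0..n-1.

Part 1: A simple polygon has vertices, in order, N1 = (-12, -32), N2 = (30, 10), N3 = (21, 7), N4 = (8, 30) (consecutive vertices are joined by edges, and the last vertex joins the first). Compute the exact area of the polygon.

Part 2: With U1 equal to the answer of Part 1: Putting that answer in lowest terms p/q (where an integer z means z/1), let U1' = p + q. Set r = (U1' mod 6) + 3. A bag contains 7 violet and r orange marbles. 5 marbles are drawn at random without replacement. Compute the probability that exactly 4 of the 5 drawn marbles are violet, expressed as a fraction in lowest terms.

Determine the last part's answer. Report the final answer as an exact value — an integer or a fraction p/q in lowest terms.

Part 1: cross terms: (-12*10 - 30*-32)=840, (30*7 - 21*10)=0, (21*30 - 8*7)=574, (8*-32 - -12*30)=104; twice the area = |1518| = 1518; area = 759; answer 759
Part 2: U1 = 759; threaded value p + q = 760; r = 7; total draws C(14,5) = 2002; favorable C(7,4)*C(7,1) = 245; P = 35/286; answer 35/286

35/286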